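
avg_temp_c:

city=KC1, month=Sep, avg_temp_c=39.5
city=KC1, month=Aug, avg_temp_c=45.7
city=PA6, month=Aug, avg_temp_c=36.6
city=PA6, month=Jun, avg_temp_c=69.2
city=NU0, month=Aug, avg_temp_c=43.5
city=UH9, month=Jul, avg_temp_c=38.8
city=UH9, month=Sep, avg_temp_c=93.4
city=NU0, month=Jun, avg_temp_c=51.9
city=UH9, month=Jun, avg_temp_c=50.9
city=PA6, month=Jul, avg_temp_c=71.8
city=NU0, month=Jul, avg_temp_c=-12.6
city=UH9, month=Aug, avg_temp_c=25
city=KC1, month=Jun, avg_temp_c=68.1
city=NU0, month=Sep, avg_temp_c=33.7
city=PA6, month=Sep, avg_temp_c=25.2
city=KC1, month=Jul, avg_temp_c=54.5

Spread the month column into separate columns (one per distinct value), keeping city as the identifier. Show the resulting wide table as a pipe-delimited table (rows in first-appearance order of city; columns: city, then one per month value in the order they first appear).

Columns: city plus the 4 distinct month values (Sep, Aug, Jun, Jul).
For example, row KC1 column Sep takes avg_temp_c=39.5 from the long row (KC1, Sep).

| city | Sep | Aug | Jun | Jul |
| KC1 | 39.5 | 45.7 | 68.1 | 54.5 |
| PA6 | 25.2 | 36.6 | 69.2 | 71.8 |
| NU0 | 33.7 | 43.5 | 51.9 | -12.6 |
| UH9 | 93.4 | 25 | 50.9 | 38.8 |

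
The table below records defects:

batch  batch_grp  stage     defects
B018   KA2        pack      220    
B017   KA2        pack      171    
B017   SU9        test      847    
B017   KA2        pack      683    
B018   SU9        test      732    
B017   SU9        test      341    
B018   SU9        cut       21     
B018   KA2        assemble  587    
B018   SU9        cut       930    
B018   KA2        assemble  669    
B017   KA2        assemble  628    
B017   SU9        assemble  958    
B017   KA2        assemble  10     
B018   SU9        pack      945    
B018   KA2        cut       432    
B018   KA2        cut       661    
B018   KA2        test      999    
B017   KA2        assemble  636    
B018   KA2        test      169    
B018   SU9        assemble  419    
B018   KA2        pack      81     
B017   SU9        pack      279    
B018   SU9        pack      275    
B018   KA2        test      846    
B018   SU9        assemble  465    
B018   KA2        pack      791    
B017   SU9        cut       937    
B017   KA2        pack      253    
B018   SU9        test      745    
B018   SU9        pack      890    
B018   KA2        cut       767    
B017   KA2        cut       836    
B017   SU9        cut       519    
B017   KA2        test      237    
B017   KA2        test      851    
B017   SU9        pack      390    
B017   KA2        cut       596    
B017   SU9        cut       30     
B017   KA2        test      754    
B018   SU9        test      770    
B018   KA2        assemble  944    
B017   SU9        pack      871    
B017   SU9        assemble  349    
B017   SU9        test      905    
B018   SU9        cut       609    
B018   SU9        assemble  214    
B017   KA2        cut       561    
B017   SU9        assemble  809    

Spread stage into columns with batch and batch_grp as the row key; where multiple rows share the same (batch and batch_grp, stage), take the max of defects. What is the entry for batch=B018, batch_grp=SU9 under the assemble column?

465

Rows with batch=B018, batch_grp=SU9 and stage=assemble: defects values are 419, 465, 214.
max(419, 465, 214) = 465.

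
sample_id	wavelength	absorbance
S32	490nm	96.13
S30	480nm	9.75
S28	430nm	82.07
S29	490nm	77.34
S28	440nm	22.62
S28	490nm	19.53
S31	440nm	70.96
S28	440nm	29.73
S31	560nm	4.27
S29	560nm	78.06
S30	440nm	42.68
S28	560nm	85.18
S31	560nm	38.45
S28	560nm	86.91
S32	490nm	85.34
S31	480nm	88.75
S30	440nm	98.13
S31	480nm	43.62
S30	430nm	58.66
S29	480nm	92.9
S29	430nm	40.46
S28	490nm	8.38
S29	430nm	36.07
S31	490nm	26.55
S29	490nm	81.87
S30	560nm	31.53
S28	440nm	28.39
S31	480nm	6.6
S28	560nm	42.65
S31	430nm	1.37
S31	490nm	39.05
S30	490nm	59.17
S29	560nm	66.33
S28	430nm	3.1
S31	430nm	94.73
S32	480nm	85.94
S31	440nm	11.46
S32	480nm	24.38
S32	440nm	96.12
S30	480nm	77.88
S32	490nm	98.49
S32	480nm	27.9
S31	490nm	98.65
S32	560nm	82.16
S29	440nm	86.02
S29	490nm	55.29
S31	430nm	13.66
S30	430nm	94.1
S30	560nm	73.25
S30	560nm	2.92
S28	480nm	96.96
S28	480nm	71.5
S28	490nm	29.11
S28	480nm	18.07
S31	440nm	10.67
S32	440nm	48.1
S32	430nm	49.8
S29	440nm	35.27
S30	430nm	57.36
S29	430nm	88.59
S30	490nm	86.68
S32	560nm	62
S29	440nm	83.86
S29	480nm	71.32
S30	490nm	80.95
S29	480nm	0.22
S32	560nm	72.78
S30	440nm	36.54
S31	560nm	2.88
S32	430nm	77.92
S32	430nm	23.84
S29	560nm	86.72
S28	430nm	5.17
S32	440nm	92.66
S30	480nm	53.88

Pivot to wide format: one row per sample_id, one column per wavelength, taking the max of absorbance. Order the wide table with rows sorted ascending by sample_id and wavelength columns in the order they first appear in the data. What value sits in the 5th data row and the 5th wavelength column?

With rows sorted ascending by sample_id, row 5 is sample_id=S32. wavelength columns in first-appearance order: 490nm, 480nm, 430nm, 440nm, 560nm; column 5 is 560nm.
Long rows with sample_id=S32, wavelength=560nm: max(82.16, 62, 72.78) = 82.16.

82.16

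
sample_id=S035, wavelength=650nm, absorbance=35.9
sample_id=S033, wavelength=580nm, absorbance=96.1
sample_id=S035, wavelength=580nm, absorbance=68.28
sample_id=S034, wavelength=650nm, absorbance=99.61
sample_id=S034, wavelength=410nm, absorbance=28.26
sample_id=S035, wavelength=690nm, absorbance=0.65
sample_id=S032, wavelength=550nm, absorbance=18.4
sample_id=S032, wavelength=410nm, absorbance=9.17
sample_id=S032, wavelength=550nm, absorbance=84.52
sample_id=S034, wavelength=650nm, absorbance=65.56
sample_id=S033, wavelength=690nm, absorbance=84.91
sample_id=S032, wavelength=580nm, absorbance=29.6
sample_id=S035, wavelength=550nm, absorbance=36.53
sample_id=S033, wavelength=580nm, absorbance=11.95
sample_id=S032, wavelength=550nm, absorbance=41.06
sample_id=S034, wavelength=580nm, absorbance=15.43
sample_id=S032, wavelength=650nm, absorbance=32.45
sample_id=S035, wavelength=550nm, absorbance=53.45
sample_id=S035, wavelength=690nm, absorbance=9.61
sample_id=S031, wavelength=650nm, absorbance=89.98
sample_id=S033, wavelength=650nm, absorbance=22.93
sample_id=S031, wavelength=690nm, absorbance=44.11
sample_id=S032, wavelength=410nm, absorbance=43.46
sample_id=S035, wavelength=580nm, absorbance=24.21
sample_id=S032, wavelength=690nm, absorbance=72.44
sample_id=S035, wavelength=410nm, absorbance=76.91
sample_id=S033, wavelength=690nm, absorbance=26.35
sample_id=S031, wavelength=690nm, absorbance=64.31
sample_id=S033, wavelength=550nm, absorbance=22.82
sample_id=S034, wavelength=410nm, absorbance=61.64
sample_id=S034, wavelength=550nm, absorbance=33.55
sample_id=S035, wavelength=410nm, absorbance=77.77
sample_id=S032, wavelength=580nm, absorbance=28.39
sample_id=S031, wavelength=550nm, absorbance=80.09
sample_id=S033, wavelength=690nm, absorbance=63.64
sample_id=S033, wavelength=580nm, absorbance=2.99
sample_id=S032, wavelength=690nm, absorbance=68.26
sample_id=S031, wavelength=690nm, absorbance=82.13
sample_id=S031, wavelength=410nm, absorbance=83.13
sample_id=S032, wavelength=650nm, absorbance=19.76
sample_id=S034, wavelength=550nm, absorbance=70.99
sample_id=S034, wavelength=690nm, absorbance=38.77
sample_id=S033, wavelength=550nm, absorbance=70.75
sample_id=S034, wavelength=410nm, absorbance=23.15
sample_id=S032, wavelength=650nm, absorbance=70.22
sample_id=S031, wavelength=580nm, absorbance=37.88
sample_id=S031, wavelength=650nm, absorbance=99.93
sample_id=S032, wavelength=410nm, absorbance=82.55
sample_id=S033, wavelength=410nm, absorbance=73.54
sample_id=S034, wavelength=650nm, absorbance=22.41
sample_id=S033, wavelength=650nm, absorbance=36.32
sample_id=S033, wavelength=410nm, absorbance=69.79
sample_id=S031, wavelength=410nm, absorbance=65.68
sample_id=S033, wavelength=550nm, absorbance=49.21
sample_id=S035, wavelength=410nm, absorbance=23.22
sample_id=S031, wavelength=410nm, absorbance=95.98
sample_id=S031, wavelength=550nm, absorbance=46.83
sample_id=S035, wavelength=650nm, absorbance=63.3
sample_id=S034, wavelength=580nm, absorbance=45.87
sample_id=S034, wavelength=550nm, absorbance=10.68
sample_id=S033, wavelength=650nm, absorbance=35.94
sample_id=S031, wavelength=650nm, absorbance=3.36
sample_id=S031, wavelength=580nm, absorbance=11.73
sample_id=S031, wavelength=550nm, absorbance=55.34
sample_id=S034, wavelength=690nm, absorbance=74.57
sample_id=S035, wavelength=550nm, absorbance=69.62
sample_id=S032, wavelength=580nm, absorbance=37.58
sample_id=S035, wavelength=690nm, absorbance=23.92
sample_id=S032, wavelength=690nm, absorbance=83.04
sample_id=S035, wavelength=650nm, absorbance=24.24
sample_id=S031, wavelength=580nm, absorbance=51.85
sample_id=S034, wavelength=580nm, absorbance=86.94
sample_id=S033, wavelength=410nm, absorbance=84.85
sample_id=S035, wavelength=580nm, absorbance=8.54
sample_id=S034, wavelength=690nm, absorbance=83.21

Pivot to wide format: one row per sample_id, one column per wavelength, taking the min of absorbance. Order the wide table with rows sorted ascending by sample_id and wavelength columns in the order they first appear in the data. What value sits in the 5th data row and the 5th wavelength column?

36.53

With rows sorted ascending by sample_id, row 5 is sample_id=S035. wavelength columns in first-appearance order: 650nm, 580nm, 410nm, 690nm, 550nm; column 5 is 550nm.
Long rows with sample_id=S035, wavelength=550nm: min(36.53, 53.45, 69.62) = 36.53.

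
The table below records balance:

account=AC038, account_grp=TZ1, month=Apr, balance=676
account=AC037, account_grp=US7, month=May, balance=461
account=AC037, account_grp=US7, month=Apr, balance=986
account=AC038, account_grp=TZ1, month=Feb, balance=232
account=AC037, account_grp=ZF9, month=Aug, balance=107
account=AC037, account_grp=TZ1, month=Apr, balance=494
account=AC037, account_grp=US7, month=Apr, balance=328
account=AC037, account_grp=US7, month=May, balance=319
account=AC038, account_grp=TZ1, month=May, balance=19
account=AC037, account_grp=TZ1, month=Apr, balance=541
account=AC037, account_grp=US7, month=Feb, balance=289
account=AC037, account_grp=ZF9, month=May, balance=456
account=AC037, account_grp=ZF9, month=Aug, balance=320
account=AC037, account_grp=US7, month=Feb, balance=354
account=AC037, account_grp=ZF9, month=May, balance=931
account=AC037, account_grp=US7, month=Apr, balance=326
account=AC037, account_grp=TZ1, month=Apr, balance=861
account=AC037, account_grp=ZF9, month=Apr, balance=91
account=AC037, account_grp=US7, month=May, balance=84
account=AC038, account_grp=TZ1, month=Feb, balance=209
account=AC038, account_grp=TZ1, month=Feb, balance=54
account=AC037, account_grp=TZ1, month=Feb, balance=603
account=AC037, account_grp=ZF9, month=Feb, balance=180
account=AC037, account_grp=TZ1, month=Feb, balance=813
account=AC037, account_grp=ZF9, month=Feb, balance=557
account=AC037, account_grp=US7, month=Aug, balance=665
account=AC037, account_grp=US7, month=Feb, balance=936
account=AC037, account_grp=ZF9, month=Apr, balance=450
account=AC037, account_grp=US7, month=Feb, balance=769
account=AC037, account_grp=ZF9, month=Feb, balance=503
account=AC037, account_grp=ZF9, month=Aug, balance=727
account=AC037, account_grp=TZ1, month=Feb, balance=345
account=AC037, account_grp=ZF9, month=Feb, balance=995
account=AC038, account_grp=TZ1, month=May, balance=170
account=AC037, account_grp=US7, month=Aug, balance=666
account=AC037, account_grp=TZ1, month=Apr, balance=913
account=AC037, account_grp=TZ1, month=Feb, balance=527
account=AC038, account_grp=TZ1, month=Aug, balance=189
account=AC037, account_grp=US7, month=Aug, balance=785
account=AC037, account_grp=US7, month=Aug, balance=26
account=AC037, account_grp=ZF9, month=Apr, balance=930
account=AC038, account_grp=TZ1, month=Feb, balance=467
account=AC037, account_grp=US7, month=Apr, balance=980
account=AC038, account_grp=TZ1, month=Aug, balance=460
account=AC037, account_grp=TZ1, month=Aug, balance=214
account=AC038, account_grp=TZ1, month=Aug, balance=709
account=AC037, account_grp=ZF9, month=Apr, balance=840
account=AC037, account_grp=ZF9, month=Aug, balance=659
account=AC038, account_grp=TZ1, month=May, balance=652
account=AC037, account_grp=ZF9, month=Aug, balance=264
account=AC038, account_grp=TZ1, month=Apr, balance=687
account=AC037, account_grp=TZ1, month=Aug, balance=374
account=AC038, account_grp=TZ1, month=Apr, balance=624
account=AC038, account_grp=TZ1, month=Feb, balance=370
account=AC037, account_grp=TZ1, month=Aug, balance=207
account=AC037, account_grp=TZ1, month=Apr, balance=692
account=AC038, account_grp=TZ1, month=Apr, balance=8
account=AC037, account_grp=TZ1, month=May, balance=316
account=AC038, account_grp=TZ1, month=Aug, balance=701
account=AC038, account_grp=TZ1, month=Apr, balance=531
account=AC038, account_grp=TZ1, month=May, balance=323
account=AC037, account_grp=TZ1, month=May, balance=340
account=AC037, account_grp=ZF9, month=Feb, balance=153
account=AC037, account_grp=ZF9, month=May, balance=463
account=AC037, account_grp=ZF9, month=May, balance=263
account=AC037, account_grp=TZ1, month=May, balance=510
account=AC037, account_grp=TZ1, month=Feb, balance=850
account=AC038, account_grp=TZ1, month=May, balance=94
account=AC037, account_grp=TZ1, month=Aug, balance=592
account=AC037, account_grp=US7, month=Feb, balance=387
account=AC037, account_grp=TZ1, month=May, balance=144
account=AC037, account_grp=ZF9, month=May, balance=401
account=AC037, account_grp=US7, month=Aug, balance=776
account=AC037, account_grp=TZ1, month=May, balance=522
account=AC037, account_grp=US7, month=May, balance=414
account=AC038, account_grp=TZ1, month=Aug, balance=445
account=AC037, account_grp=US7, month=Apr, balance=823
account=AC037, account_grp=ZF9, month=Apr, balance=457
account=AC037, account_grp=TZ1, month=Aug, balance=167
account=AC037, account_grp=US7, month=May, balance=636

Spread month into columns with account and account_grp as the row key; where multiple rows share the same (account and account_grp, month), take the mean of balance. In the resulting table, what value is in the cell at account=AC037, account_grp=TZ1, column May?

Rows with account=AC037, account_grp=TZ1 and month=May: balance values are 316, 340, 510, 144, 522.
(316 + 340 + 510 + 144 + 522) / 5 = 366.40.

366.40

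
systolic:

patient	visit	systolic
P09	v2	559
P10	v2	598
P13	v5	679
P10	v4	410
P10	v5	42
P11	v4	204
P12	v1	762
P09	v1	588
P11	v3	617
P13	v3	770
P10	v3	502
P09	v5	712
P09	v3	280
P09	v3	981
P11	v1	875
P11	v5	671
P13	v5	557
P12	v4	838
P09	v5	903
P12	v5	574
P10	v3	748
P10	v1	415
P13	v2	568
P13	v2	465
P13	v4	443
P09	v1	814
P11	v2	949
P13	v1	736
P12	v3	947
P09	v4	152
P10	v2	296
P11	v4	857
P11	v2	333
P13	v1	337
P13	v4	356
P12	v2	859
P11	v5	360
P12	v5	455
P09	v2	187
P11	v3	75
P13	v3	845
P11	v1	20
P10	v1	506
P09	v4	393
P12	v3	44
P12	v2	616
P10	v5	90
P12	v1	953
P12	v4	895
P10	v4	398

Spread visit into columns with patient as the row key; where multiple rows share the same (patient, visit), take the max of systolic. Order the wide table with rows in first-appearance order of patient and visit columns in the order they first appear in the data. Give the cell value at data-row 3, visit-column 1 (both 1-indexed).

568

With rows in first-appearance order of patient, row 3 is patient=P13. visit columns in first-appearance order: v2, v5, v4, v1, v3; column 1 is v2.
Long rows with patient=P13, visit=v2: max(568, 465) = 568.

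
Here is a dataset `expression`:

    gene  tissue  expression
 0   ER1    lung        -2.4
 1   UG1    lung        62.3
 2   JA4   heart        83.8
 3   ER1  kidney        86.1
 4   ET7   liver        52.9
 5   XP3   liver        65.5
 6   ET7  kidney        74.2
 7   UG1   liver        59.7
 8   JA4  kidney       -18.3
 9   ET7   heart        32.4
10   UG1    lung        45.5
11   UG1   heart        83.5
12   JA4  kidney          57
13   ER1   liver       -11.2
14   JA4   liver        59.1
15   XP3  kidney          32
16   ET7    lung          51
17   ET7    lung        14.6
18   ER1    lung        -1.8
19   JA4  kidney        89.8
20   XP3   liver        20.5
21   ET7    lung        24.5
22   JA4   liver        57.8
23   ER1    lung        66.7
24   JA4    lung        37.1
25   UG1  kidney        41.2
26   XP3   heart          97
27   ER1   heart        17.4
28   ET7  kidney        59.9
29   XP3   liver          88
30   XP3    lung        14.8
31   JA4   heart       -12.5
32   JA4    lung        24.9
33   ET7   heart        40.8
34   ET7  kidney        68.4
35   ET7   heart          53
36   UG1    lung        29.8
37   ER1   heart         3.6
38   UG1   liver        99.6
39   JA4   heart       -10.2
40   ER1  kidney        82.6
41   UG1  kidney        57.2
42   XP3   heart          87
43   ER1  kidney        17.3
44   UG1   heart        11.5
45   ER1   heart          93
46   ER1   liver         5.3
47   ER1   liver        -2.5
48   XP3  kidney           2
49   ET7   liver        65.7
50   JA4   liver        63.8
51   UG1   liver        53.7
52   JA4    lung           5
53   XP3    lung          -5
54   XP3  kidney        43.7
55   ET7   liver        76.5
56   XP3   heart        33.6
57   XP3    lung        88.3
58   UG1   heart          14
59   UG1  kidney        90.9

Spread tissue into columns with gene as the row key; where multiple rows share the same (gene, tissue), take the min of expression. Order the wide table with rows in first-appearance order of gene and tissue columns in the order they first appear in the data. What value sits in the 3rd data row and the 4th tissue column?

57.8

With rows in first-appearance order of gene, row 3 is gene=JA4. tissue columns in first-appearance order: lung, heart, kidney, liver; column 4 is liver.
Long rows with gene=JA4, tissue=liver: min(59.1, 57.8, 63.8) = 57.8.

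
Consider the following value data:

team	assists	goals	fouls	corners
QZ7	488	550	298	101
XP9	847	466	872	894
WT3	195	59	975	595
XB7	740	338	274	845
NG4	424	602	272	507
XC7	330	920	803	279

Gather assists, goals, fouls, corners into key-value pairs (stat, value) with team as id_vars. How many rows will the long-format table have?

6 team values × 4 melted columns = 24 rows.

24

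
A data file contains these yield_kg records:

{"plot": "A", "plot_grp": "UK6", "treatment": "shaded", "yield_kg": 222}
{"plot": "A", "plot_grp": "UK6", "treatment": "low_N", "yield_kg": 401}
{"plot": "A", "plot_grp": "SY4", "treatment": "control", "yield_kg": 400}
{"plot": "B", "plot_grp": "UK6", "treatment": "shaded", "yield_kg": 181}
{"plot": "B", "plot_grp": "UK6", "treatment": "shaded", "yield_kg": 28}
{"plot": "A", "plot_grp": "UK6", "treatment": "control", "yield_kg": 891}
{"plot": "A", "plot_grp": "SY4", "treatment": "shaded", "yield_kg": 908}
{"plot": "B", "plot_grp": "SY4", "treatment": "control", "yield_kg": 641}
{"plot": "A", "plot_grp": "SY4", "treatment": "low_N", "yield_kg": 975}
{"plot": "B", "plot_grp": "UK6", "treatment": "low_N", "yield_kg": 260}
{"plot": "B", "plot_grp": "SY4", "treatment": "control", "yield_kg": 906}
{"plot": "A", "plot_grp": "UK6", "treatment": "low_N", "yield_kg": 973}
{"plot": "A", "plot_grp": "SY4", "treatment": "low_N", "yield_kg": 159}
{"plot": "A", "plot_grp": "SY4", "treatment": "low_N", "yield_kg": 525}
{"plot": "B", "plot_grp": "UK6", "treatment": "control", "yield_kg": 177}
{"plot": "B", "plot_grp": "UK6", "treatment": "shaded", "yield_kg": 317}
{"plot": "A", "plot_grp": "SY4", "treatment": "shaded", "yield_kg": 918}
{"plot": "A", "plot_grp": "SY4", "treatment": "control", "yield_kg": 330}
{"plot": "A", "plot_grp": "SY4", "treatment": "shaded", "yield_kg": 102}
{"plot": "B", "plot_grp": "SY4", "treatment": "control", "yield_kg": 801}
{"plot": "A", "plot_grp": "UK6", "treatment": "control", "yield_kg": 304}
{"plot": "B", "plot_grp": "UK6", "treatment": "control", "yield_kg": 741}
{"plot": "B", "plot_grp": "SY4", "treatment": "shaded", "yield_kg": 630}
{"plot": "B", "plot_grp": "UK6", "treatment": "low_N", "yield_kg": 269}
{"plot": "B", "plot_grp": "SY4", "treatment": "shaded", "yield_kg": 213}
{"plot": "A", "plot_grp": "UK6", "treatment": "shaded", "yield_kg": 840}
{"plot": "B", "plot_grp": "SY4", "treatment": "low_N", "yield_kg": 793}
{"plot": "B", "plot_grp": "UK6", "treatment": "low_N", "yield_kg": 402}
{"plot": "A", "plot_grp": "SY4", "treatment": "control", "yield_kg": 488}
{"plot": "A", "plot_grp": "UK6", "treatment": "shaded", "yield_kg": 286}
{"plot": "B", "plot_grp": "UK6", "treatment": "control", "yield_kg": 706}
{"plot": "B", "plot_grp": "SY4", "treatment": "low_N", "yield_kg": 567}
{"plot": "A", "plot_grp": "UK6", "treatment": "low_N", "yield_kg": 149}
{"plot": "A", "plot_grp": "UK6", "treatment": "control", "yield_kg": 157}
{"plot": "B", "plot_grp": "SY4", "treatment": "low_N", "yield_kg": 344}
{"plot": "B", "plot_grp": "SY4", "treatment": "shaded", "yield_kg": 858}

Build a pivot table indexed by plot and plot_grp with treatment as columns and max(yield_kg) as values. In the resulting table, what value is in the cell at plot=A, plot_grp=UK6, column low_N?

Rows with plot=A, plot_grp=UK6 and treatment=low_N: yield_kg values are 401, 973, 149.
max(401, 973, 149) = 973.

973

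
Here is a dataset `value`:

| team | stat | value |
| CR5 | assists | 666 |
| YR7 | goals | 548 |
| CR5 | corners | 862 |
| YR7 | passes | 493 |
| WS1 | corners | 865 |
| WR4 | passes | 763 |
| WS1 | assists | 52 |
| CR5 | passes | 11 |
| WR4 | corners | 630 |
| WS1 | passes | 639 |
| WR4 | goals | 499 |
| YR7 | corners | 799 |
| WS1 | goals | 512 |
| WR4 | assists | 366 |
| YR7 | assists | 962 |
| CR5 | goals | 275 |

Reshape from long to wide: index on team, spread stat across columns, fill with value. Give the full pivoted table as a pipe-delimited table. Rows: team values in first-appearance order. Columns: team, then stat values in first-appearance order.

| team | assists | goals | corners | passes |
| CR5 | 666 | 275 | 862 | 11 |
| YR7 | 962 | 548 | 799 | 493 |
| WS1 | 52 | 512 | 865 | 639 |
| WR4 | 366 | 499 | 630 | 763 |

Columns: team plus the 4 distinct stat values (assists, goals, corners, passes).
For example, row CR5 column assists takes value=666 from the long row (CR5, assists).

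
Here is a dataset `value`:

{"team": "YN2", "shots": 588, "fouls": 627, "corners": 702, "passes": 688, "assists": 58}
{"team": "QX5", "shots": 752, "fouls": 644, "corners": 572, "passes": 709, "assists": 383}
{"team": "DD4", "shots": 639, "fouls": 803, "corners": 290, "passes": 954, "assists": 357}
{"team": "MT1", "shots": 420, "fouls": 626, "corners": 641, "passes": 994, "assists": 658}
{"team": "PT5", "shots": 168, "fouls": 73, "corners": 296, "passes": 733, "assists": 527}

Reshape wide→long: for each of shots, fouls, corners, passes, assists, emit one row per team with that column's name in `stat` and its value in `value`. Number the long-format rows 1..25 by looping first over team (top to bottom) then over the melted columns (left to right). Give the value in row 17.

626

25 rows total (5 × 5). Row 17: index ⌊(17-1)/5⌋ = 3 into team → MT1; (17-1) mod 5 = 1 into the melted columns → fouls.
So row 17 is (MT1, fouls, 626); value = 626.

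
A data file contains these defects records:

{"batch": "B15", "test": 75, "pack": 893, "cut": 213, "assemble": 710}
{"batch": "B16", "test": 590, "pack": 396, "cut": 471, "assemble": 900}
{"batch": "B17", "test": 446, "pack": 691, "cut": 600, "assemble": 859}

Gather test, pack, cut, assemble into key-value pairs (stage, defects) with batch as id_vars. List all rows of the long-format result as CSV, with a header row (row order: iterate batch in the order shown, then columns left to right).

batch,stage,defects
B15,test,75
B15,pack,893
B15,cut,213
B15,assemble,710
B16,test,590
B16,pack,396
B16,cut,471
B16,assemble,900
B17,test,446
B17,pack,691
B17,cut,600
B17,assemble,859

Each (batch, column) pair becomes one row: 3 × 4 = 12 rows.
For example, (B15, test) → defects=75.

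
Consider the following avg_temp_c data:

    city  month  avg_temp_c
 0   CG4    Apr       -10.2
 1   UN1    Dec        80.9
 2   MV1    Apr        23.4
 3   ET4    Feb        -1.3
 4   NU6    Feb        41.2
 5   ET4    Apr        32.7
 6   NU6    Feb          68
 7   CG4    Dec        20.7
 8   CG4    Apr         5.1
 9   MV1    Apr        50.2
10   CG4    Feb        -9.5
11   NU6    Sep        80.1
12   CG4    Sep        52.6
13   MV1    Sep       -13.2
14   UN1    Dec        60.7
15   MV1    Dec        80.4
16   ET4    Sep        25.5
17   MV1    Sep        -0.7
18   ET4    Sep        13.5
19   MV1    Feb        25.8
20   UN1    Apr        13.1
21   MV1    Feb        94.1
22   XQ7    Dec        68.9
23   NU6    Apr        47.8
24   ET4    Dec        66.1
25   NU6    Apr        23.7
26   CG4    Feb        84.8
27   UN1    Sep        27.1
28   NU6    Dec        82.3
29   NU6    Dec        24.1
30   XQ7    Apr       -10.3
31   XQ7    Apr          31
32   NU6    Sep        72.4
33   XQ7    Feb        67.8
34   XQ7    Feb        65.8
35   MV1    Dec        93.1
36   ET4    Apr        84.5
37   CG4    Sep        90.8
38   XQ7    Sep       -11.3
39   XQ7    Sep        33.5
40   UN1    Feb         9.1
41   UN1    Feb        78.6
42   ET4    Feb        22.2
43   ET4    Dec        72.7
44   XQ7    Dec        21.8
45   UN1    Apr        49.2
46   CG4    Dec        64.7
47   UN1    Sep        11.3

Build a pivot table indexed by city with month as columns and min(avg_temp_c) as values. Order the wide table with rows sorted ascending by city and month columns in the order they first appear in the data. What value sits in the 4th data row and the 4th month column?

72.4

With rows sorted ascending by city, row 4 is city=NU6. month columns in first-appearance order: Apr, Dec, Feb, Sep; column 4 is Sep.
Long rows with city=NU6, month=Sep: min(80.1, 72.4) = 72.4.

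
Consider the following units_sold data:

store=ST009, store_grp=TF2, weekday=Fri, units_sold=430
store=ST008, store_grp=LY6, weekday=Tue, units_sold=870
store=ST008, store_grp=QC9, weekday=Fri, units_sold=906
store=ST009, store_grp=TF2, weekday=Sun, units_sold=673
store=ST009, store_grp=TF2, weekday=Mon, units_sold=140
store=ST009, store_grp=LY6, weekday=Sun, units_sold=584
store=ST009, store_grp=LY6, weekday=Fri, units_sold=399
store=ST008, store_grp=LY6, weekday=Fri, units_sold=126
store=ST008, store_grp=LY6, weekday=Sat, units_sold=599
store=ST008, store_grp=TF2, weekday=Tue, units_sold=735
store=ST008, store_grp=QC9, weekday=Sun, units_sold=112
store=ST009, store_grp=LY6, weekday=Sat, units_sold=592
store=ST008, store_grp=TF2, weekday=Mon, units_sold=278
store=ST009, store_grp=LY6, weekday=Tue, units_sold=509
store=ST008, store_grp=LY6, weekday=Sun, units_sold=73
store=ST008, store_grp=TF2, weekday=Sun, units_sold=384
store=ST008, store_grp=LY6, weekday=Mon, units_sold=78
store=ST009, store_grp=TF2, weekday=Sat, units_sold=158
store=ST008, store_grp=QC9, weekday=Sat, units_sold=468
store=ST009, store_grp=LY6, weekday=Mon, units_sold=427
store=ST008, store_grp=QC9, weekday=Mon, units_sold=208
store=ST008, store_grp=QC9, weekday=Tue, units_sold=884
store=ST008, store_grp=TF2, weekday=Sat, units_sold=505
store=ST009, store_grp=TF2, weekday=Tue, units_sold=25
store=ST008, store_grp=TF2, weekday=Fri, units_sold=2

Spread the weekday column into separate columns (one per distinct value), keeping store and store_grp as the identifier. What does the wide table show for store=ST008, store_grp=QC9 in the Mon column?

208

Wide layout: rows indexed by store and store_grp, columns are the 5 distinct weekday values (Fri, Tue, Sun, Mon, Sat).
Cell (store=ST008, store_grp=QC9, weekday=Mon) draws from the long row where store=ST008, store_grp=QC9 and weekday=Mon, which has units_sold=208.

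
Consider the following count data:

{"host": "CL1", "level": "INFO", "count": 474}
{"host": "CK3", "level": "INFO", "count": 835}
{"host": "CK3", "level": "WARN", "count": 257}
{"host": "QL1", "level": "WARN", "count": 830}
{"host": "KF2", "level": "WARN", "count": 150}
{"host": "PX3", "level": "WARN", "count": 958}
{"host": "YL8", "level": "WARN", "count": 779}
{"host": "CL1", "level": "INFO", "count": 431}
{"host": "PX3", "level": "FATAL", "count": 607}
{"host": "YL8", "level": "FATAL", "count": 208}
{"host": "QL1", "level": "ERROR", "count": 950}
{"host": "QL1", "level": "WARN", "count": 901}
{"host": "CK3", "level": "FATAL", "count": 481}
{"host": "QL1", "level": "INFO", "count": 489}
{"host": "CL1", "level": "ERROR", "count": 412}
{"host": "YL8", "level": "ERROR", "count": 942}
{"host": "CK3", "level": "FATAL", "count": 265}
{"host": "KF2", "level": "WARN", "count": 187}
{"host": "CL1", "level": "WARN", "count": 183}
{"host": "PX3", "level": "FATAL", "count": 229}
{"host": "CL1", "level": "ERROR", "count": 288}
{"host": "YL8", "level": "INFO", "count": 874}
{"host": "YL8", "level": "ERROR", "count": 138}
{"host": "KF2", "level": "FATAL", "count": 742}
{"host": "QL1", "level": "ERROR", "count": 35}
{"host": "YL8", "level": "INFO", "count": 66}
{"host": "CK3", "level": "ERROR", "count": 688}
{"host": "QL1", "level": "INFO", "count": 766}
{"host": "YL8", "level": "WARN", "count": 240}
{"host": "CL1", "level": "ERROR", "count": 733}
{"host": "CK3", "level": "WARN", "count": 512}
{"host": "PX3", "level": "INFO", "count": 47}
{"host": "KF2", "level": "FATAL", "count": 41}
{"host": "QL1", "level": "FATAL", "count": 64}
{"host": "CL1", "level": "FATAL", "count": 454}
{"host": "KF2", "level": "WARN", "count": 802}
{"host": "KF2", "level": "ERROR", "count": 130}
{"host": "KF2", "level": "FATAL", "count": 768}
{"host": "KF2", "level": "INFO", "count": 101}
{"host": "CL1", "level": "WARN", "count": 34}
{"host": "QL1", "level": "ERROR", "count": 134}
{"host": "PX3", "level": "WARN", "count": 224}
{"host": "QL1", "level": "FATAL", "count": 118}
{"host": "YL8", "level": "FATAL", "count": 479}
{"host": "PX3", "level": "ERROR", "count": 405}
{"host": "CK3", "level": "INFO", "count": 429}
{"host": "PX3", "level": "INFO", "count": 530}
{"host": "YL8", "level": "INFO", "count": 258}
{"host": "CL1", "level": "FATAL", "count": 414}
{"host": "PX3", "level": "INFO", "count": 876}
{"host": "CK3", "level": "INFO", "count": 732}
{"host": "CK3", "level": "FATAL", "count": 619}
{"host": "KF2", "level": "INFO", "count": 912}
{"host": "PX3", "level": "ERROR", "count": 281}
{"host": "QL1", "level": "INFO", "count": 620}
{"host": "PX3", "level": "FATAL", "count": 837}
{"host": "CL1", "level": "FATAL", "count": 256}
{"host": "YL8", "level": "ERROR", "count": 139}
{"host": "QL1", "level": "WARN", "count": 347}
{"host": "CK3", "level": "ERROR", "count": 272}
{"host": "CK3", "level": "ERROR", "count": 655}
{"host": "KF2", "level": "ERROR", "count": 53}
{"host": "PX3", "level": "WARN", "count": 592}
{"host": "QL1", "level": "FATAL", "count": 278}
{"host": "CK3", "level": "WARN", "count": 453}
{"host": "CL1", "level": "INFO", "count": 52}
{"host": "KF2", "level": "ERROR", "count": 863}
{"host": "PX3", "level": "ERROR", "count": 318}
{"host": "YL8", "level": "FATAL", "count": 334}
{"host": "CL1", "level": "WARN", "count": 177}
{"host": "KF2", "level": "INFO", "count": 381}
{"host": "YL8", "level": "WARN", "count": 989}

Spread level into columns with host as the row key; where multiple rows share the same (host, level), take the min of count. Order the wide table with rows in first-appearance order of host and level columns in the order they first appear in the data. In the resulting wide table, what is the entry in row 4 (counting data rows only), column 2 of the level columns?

150

With rows in first-appearance order of host, row 4 is host=KF2. level columns in first-appearance order: INFO, WARN, FATAL, ERROR; column 2 is WARN.
Long rows with host=KF2, level=WARN: min(150, 187, 802) = 150.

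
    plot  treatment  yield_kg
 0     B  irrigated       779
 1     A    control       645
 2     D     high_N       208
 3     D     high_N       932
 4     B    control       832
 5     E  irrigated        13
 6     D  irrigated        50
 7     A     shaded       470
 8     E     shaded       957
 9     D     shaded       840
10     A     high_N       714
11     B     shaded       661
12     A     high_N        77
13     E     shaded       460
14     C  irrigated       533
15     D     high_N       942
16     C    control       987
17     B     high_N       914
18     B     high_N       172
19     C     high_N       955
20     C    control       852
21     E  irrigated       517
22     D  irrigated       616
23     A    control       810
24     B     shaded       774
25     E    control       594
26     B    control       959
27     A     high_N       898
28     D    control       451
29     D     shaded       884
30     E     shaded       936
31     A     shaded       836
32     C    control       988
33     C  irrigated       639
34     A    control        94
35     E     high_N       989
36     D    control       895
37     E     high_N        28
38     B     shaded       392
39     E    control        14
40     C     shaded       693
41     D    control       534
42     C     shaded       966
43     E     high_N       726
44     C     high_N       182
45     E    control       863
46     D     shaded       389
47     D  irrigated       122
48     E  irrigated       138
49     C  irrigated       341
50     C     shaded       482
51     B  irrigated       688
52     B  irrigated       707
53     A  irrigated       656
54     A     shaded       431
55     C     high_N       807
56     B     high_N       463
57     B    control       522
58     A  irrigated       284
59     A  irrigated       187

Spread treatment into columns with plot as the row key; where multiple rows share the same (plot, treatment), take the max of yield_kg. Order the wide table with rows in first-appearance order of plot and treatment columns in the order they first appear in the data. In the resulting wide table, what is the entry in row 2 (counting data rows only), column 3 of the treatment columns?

898

With rows in first-appearance order of plot, row 2 is plot=A. treatment columns in first-appearance order: irrigated, control, high_N, shaded; column 3 is high_N.
Long rows with plot=A, treatment=high_N: max(714, 77, 898) = 898.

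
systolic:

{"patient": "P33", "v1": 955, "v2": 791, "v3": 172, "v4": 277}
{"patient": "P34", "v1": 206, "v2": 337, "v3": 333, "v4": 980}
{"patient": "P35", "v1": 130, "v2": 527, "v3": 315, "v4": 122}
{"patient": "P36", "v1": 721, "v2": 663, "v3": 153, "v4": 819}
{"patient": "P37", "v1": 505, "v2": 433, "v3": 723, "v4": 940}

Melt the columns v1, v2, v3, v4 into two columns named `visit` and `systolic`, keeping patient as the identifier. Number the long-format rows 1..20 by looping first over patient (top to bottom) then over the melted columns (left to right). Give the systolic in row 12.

20 rows total (5 × 4). Row 12: index ⌊(12-1)/4⌋ = 2 into patient → P35; (12-1) mod 4 = 3 into the melted columns → v4.
So row 12 is (P35, v4, 122); systolic = 122.

122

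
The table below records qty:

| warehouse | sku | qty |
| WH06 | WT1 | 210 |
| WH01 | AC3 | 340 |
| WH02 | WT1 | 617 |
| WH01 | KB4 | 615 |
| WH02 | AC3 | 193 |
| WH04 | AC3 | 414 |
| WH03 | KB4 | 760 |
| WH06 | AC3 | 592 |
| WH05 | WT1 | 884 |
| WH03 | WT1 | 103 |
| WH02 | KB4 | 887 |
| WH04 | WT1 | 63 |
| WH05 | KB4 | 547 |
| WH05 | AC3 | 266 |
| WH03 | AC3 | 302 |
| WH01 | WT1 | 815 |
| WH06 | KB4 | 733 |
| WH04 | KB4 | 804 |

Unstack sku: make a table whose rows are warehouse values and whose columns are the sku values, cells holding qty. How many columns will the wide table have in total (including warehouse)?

1 column for warehouse plus 3 distinct sku values → 4 columns.

4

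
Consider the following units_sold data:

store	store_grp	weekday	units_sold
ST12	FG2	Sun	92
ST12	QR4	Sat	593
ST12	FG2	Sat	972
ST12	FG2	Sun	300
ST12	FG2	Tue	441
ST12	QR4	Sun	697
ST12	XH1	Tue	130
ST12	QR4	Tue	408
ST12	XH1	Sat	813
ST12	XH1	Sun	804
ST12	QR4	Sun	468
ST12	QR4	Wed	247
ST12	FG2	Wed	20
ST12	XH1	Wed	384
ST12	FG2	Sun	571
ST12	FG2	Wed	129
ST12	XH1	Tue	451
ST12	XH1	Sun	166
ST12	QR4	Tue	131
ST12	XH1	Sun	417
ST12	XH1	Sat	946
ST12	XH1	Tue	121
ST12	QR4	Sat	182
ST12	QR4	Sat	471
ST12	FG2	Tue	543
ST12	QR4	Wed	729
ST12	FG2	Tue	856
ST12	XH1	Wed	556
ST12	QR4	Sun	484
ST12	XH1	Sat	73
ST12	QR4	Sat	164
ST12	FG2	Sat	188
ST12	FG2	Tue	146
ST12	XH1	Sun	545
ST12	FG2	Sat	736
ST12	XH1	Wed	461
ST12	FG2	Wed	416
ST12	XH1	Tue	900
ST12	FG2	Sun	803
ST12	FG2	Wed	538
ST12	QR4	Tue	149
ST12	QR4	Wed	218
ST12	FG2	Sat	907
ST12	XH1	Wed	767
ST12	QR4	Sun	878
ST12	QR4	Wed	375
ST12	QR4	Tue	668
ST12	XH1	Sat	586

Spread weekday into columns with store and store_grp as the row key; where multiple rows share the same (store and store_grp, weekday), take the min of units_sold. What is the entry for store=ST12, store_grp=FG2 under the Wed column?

20

Rows with store=ST12, store_grp=FG2 and weekday=Wed: units_sold values are 20, 129, 416, 538.
min(20, 129, 416, 538) = 20.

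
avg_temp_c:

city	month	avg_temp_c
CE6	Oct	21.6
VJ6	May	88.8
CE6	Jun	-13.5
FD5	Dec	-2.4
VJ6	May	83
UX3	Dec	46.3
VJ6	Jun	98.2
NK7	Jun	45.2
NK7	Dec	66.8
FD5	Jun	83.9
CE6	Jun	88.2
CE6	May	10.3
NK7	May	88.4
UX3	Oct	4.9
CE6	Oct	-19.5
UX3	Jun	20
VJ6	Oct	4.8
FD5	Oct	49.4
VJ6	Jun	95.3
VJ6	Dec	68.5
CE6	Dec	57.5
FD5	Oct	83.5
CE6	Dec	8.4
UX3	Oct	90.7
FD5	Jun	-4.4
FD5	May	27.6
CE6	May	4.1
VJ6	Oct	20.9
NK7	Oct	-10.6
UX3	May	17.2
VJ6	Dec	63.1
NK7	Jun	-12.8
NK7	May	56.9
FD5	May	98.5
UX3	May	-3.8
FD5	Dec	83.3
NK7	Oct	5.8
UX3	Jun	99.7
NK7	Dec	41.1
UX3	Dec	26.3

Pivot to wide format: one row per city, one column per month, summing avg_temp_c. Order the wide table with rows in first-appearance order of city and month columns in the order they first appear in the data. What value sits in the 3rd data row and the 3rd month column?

79.5

With rows in first-appearance order of city, row 3 is city=FD5. month columns in first-appearance order: Oct, May, Jun, Dec; column 3 is Jun.
Long rows with city=FD5, month=Jun: 83.9 + -4.4 = 79.5.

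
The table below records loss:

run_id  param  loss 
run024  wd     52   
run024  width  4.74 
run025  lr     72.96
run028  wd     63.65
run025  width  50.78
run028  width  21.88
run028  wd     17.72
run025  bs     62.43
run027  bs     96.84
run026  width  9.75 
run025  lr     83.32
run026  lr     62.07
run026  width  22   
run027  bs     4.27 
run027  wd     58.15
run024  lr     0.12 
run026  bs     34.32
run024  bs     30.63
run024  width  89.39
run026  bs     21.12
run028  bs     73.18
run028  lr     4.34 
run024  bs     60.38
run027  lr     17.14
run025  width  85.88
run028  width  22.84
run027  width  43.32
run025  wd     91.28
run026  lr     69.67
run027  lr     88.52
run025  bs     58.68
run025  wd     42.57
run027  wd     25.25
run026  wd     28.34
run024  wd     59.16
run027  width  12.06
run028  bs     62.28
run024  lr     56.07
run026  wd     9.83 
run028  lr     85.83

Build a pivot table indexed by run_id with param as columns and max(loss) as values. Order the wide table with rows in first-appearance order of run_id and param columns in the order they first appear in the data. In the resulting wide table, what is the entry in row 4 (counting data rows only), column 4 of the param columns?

With rows in first-appearance order of run_id, row 4 is run_id=run027. param columns in first-appearance order: wd, width, lr, bs; column 4 is bs.
Long rows with run_id=run027, param=bs: max(96.84, 4.27) = 96.84.

96.84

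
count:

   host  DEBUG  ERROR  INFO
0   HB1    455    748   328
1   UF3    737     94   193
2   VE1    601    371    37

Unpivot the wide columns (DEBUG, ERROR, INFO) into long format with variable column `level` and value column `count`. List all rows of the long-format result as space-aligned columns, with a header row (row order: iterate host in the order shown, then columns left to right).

Each (host, column) pair becomes one row: 3 × 3 = 9 rows.
For example, (HB1, DEBUG) → count=455.

host  level  count
HB1   DEBUG  455  
HB1   ERROR  748  
HB1   INFO   328  
UF3   DEBUG  737  
UF3   ERROR  94   
UF3   INFO   193  
VE1   DEBUG  601  
VE1   ERROR  371  
VE1   INFO   37   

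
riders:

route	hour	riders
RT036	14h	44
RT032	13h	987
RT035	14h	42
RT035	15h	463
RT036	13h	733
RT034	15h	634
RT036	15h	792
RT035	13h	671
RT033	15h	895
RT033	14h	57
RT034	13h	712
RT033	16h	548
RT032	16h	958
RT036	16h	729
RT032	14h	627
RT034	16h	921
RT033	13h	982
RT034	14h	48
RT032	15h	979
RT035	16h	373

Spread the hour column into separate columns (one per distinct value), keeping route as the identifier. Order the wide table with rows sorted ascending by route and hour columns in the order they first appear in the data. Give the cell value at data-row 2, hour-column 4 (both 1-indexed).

With rows sorted ascending by route, row 2 is route=RT033. hour columns in first-appearance order: 14h, 13h, 15h, 16h; column 4 is 16h.
Long rows with route=RT033, hour=16h: riders = 548.

548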